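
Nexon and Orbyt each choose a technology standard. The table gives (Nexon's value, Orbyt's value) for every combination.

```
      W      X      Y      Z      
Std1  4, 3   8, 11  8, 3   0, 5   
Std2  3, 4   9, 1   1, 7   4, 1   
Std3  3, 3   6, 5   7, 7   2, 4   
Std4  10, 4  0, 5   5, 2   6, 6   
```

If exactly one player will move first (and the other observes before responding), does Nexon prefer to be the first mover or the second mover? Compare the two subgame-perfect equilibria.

If Nexon leads: Orbyt's best replies are Std1→X, Std2→Y, Std3→Y, Std4→Z; Nexon's induced payoffs 8, 1, 7, 6; outcome (Std1, X), payoffs (8, 11).
If Orbyt leads: Nexon's best replies are W→Std4, X→Std2, Y→Std1, Z→Std4; Orbyt's induced payoffs 4, 1, 3, 6; outcome (Std4, Z), payoffs (6, 6).
Nexon gets 8 moving first and 6 moving second, so Nexon prefers to move first.

first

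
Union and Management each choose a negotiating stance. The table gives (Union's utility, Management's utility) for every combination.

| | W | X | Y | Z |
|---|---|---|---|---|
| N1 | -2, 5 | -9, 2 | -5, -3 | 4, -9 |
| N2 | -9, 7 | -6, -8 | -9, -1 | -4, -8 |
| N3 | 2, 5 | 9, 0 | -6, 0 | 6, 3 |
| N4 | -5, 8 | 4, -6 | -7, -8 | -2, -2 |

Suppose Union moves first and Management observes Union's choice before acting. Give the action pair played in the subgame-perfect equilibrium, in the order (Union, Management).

Work backward from Management's decision.
- N1 → Management plays W (best of 5, 2, -3, -9); Union gets -2.
- N2 → Management plays W (best of 7, -8, -1, -8); Union gets -9.
- N3 → Management plays W (best of 5, 0, 0, 3); Union gets 2.
- N4 → Management plays W (best of 8, -6, -8, -2); Union gets -5.
Union's induced payoffs are -2, -9, 2, -5, so Union commits to N3. Subgame-perfect outcome: (N3, W) with payoffs (2, 5).

(N3, W)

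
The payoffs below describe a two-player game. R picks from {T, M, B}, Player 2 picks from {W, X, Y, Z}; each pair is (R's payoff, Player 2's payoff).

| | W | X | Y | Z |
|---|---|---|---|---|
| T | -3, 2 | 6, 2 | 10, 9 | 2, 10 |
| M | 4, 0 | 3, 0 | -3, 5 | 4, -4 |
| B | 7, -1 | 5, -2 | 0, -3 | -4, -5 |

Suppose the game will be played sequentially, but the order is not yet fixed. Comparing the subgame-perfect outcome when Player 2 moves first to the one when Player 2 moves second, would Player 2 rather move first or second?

If R leads: Player 2's best replies are T→Z, M→Y, B→W; R's induced payoffs 2, -3, 7; outcome (B, W), payoffs (7, -1).
If Player 2 leads: R's best replies are W→B, X→T, Y→T, Z→M; Player 2's induced payoffs -1, 2, 9, -4; outcome (T, Y), payoffs (10, 9).
Player 2 gets 9 moving first and -1 moving second, so Player 2 prefers to move first.

first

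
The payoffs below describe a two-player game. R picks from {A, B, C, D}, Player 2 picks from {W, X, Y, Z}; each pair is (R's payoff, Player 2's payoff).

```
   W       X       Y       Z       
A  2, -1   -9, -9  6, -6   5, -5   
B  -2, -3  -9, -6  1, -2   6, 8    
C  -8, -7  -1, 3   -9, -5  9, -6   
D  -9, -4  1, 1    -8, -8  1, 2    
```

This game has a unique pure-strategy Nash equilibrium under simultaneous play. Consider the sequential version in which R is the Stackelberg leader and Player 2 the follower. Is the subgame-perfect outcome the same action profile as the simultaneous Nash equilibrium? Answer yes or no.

no

Work backward from Player 2's decision.
- A: Player 2 compares -1, -9, -6, -5 and picks W; R would get 2.
- B: Player 2 compares -3, -6, -2, 8 and picks Z; R would get 6.
- C: Player 2 compares -7, 3, -5, -6 and picks X; R would get -1.
- D: Player 2 compares -4, 1, -8, 2 and picks Z; R would get 1.
Among 2, 6, -1, 1, the best is 6 at B. Subgame-perfect outcome: (B, Z) with payoffs (6, 8).
For the simultaneous game, intersect best replies.
R's best replies: W→A; X→D; Y→A; Z→C.
Player 2's best replies: A→W; B→Z; C→X; D→Z.
The unique mutual best reply is (A, W), giving (2, -1).
Sequential outcome (B, Z) differs from the Nash profile (A, W).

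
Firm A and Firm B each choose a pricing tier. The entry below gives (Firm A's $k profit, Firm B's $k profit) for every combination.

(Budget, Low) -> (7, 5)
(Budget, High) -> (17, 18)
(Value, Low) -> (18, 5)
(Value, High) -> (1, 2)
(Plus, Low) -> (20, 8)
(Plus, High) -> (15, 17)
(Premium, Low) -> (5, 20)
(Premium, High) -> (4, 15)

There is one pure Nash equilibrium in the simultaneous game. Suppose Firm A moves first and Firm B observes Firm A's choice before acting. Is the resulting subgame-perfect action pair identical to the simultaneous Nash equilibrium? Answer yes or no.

no

Work backward from Firm B's decision.
- Budget: BR = High, leader payoff 17.
- Value: BR = Low, leader payoff 18.
- Plus: BR = High, leader payoff 15.
- Premium: BR = Low, leader payoff 5.
Among 17, 18, 15, 5, the best is 18 at Value. Subgame-perfect outcome: (Value, Low) with payoffs (18, 5).
For the simultaneous game, intersect best replies.
Firm A's best replies: Low→Plus; High→Budget.
Firm B's best replies: Budget→High; Value→Low; Plus→High; Premium→Low.
Only (Budget, High) has each player best-responding; Nash payoffs (17, 18).
Sequential outcome (Value, Low) differs from the Nash profile (Budget, High).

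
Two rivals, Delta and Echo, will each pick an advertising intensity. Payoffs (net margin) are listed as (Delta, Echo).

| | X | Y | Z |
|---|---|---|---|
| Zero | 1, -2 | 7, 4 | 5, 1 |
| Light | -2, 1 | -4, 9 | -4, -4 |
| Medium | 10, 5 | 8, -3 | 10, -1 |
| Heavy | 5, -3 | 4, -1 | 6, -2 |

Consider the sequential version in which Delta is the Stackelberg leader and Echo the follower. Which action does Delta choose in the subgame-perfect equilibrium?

Solve by backward induction (Delta leads).
- Zero: Echo compares -2, 4, 1 and picks Y; Delta would get 7.
- Light: Echo compares 1, 9, -4 and picks Y; Delta would get -4.
- Medium: Echo compares 5, -3, -1 and picks X; Delta would get 10.
- Heavy: Echo compares -3, -1, -2 and picks Y; Delta would get 4.
Maximizing over 7, -4, 10, 4, Delta chooses Medium. Subgame-perfect outcome: (Medium, X) with payoffs (10, 5).

Medium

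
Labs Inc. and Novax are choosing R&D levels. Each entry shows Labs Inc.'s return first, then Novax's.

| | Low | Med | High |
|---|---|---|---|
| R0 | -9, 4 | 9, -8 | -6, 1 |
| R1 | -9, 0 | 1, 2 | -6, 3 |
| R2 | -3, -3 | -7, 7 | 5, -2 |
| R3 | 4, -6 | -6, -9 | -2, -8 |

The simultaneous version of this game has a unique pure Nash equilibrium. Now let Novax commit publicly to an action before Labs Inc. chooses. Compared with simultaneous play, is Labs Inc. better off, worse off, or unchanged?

better off

Solve by backward induction (Novax leads).
- Low: Labs Inc. compares -9, -9, -3, 4 and picks R3; Novax would get -6.
- Med: Labs Inc. compares 9, 1, -7, -6 and picks R0; Novax would get -8.
- High: Labs Inc. compares -6, -6, 5, -2 and picks R2; Novax would get -2.
Novax's induced payoffs are -6, -8, -2, so Novax commits to High. Subgame-perfect outcome: (R2, High) with payoffs (5, -2).
For the simultaneous game, intersect best replies.
Labs Inc.'s best replies: Low→R3; Med→R0; High→R2.
Novax's best replies: R0→Low; R1→High; R2→Med; R3→Low.
Only (R3, Low) has each player best-responding; Nash payoffs (4, -6).
Labs Inc. earns 5 sequentially versus 4 at the Nash outcome: better off.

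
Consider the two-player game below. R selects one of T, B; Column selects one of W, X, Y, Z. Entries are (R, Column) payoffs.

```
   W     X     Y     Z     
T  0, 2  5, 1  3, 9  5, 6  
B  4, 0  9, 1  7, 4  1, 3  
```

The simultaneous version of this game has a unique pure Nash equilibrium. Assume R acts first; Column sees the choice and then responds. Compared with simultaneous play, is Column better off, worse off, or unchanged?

unchanged

Column best-responds to each possible R move:
- T: BR = Y, leader payoff 3.
- B: BR = Y, leader payoff 7.
Maximizing over 3, 7, R chooses B. Subgame-perfect outcome: (B, Y) with payoffs (7, 4).
Now find the simultaneous Nash equilibrium.
R's best replies: W→B; X→B; Y→B; Z→T.
Column's best replies: T→Y; B→Y.
The unique mutual best reply is (B, Y), giving (7, 4).
Column earns 4 sequentially versus 4 at the Nash outcome: unchanged.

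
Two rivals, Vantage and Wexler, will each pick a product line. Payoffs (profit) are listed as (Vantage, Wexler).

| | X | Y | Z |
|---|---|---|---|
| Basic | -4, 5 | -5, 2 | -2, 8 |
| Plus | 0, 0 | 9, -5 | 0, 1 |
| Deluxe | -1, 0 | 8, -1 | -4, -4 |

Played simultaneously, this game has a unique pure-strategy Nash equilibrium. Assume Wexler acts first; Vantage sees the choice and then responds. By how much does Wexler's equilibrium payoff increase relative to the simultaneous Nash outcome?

Work backward from Vantage's decision.
- X: Vantage compares -4, 0, -1 and picks Plus; Wexler would get 0.
- Y: Vantage compares -5, 9, 8 and picks Plus; Wexler would get -5.
- Z: Vantage compares -2, 0, -4 and picks Plus; Wexler would get 1.
Wexler's induced payoffs are 0, -5, 1, so Wexler commits to Z. Subgame-perfect outcome: (Plus, Z) with payoffs (0, 1).
Under simultaneous play:
Vantage's best replies: X→Plus; Y→Plus; Z→Plus.
Wexler's best replies: Basic→Z; Plus→Z; Deluxe→X.
The unique mutual best reply is (Plus, Z), giving (0, 1).
Wexler's commitment gain: 1 − 1 = 0.

0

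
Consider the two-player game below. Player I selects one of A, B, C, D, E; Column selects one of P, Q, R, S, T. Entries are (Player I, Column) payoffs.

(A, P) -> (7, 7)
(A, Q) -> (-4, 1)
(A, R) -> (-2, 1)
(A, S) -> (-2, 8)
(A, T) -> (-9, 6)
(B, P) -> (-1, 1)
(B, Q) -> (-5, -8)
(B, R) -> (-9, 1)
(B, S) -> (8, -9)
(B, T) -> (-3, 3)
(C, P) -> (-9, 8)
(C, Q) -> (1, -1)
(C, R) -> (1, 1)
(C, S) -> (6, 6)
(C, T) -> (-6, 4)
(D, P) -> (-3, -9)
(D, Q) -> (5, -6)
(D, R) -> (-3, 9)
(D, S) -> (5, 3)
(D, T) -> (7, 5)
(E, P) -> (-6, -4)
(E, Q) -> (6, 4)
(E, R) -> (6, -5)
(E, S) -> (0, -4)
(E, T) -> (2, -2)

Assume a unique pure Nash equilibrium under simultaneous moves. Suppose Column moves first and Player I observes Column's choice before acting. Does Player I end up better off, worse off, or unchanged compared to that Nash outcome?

better off

Backward induction with Column moving first.
- P → Player I plays A (best of 7, -1, -9, -3, -6); Column gets 7.
- Q → Player I plays E (best of -4, -5, 1, 5, 6); Column gets 4.
- R → Player I plays E (best of -2, -9, 1, -3, 6); Column gets -5.
- S → Player I plays B (best of -2, 8, 6, 5, 0); Column gets -9.
- T → Player I plays D (best of -9, -3, -6, 7, 2); Column gets 5.
Column's induced payoffs are 7, 4, -5, -9, 5, so Column commits to P. Subgame-perfect outcome: (A, P) with payoffs (7, 7).
For the simultaneous game, intersect best replies.
Player I's best replies: P→A; Q→E; R→E; S→B; T→D.
Column's best replies: A→S; B→T; C→P; D→R; E→Q.
Only (E, Q) has each player best-responding; Nash payoffs (6, 4).
Player I earns 7 sequentially versus 6 at the Nash outcome: better off.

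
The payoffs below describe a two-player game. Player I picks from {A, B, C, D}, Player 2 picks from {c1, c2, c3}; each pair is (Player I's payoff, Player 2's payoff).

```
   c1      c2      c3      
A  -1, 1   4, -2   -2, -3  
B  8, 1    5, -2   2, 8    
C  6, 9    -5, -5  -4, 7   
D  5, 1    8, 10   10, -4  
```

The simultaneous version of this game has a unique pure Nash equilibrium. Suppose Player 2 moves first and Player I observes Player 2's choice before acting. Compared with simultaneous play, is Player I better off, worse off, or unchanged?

Player I best-responds to each possible Player 2 move:
- c1: Player I compares -1, 8, 6, 5 and picks B; Player 2 would get 1.
- c2: Player I compares 4, 5, -5, 8 and picks D; Player 2 would get 10.
- c3: Player I compares -2, 2, -4, 10 and picks D; Player 2 would get -4.
Player 2's induced payoffs are 1, 10, -4, so Player 2 commits to c2. Subgame-perfect outcome: (D, c2) with payoffs (8, 10).
For the simultaneous game, intersect best replies.
Player I's best replies: c1→B; c2→D; c3→D.
Player 2's best replies: A→c1; B→c3; C→c1; D→c2.
Only (D, c2) has each player best-responding; Nash payoffs (8, 10).
Player I earns 8 sequentially versus 8 at the Nash outcome: unchanged.

unchanged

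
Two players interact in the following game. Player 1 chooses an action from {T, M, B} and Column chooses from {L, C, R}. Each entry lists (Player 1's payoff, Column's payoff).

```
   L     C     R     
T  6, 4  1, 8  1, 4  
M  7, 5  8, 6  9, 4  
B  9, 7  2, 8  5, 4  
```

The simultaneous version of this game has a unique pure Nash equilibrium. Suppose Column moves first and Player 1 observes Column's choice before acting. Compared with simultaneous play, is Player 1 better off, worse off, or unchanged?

Solve by backward induction (Column leads).
- L: BR = B, leader payoff 7.
- C: BR = M, leader payoff 6.
- R: BR = M, leader payoff 4.
Maximizing over 7, 6, 4, Column chooses L. Subgame-perfect outcome: (B, L) with payoffs (9, 7).
Under simultaneous play:
Player 1's best replies: L→B; C→M; R→M.
Column's best replies: T→C; M→C; B→C.
The unique mutual best reply is (M, C), giving (8, 6).
Player 1 earns 9 sequentially versus 8 at the Nash outcome: better off.

better off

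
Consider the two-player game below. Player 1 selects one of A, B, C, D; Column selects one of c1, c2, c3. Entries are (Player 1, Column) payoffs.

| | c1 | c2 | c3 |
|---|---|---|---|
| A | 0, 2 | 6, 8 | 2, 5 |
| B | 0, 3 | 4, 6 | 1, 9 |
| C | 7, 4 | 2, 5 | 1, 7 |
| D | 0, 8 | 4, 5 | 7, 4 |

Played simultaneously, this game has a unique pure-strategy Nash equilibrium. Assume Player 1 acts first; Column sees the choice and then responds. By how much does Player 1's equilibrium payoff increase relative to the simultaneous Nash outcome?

Solve by backward induction (Player 1 leads).
- A → Column plays c2 (best of 2, 8, 5); Player 1 gets 6.
- B → Column plays c3 (best of 3, 6, 9); Player 1 gets 1.
- C → Column plays c3 (best of 4, 5, 7); Player 1 gets 1.
- D → Column plays c1 (best of 8, 5, 4); Player 1 gets 0.
Maximizing over 6, 1, 1, 0, Player 1 chooses A. Subgame-perfect outcome: (A, c2) with payoffs (6, 8).
For the simultaneous game, intersect best replies.
Player 1's best replies: c1→C; c2→A; c3→D.
Column's best replies: A→c2; B→c3; C→c3; D→c1.
Only (A, c2) has each player best-responding; Nash payoffs (6, 8).
Player 1's commitment gain: 6 − 6 = 0.

0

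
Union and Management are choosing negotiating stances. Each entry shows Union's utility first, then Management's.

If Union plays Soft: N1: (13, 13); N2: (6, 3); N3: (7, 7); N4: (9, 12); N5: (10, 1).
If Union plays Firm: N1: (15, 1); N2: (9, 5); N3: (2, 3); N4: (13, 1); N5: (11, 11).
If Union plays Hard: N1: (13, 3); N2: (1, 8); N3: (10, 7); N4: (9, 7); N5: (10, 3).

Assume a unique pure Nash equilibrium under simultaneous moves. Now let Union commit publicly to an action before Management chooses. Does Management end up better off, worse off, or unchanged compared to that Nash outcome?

Work backward from Management's decision.
- Soft: Management compares 13, 3, 7, 12, 1 and picks N1; Union would get 13.
- Firm: Management compares 1, 5, 3, 1, 11 and picks N5; Union would get 11.
- Hard: Management compares 3, 8, 7, 7, 3 and picks N2; Union would get 1.
Union's induced payoffs are 13, 11, 1, so Union commits to Soft. Subgame-perfect outcome: (Soft, N1) with payoffs (13, 13).
Now find the simultaneous Nash equilibrium.
Union's best replies: N1→Firm; N2→Firm; N3→Hard; N4→Firm; N5→Firm.
Management's best replies: Soft→N1; Firm→N5; Hard→N2.
Only (Firm, N5) has each player best-responding; Nash payoffs (11, 11).
Management earns 13 sequentially versus 11 at the Nash outcome: better off.

better off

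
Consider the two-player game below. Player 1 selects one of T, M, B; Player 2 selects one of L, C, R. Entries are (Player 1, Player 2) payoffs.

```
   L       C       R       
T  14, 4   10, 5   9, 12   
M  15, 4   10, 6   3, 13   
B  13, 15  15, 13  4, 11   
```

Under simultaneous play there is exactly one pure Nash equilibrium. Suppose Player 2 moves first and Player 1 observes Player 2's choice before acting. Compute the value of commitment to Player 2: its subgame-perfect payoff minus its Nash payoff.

Backward induction with Player 2 moving first.
- L → Player 1 plays M (best of 14, 15, 13); Player 2 gets 4.
- C → Player 1 plays B (best of 10, 10, 15); Player 2 gets 13.
- R → Player 1 plays T (best of 9, 3, 4); Player 2 gets 12.
Maximizing over 4, 13, 12, Player 2 chooses C. Subgame-perfect outcome: (B, C) with payoffs (15, 13).
Now find the simultaneous Nash equilibrium.
Player 1's best replies: L→M; C→B; R→T.
Player 2's best replies: T→R; M→R; B→L.
The unique mutual best reply is (T, R), giving (9, 12).
Player 2's commitment gain: 13 − 12 = 1.

1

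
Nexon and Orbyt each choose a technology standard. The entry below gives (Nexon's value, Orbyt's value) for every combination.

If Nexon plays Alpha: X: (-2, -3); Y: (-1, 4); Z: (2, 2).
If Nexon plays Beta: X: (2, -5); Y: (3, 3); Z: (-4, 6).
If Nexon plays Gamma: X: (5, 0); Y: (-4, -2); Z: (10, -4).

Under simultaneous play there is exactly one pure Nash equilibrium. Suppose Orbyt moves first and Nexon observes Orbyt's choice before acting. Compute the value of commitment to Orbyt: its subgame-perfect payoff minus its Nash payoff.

Backward induction with Orbyt moving first.
- X → Nexon plays Gamma (best of -2, 2, 5); Orbyt gets 0.
- Y → Nexon plays Beta (best of -1, 3, -4); Orbyt gets 3.
- Z → Nexon plays Gamma (best of 2, -4, 10); Orbyt gets -4.
Among 0, 3, -4, the best is 3 at Y. Subgame-perfect outcome: (Beta, Y) with payoffs (3, 3).
For the simultaneous game, intersect best replies.
Nexon's best replies: X→Gamma; Y→Beta; Z→Gamma.
Orbyt's best replies: Alpha→Y; Beta→Z; Gamma→X.
Only (Gamma, X) has each player best-responding; Nash payoffs (5, 0).
Orbyt's commitment gain: 3 − 0 = 3.

3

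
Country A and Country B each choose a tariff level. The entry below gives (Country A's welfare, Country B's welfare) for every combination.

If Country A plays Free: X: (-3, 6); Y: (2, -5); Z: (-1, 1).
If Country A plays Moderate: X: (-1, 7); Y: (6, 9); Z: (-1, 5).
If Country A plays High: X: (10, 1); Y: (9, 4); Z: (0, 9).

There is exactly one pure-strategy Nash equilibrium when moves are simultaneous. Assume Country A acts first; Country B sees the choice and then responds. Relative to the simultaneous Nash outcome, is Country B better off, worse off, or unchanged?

unchanged

Country B best-responds to each possible Country A move:
- Free: BR = X, leader payoff -3.
- Moderate: BR = Y, leader payoff 6.
- High: BR = Z, leader payoff 0.
Maximizing over -3, 6, 0, Country A chooses Moderate. Subgame-perfect outcome: (Moderate, Y) with payoffs (6, 9).
Under simultaneous play:
Country A's best replies: X→High; Y→High; Z→High.
Country B's best replies: Free→X; Moderate→Y; High→Z.
The unique mutual best reply is (High, Z), giving (0, 9).
Country B earns 9 sequentially versus 9 at the Nash outcome: unchanged.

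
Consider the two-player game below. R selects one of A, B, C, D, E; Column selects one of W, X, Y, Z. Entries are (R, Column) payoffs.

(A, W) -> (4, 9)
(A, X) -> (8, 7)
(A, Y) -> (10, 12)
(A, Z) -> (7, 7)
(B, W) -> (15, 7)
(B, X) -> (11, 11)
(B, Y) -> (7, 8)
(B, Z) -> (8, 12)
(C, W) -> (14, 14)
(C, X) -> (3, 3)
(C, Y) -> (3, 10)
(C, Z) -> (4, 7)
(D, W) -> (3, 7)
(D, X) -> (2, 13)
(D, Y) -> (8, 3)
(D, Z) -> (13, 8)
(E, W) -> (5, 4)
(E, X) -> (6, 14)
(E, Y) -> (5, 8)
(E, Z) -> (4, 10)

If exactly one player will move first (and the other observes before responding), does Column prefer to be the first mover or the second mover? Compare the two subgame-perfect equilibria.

If R leads: Column's best replies are A→Y, B→Z, C→W, D→X, E→X; R's induced payoffs 10, 8, 14, 2, 6; outcome (C, W), payoffs (14, 14).
If Column leads: R's best replies are W→B, X→B, Y→A, Z→D; Column's induced payoffs 7, 11, 12, 8; outcome (A, Y), payoffs (10, 12).
Column gets 12 moving first and 14 moving second, so Column prefers to move second.

second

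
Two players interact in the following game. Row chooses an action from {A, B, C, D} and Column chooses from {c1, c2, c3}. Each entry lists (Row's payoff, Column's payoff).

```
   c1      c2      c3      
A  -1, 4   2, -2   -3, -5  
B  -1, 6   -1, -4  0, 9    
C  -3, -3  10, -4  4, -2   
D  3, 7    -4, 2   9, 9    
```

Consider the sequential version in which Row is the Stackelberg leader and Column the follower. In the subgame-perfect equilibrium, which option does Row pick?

Backward induction with Row moving first.
- A → Column plays c1 (best of 4, -2, -5); Row gets -1.
- B → Column plays c3 (best of 6, -4, 9); Row gets 0.
- C → Column plays c3 (best of -3, -4, -2); Row gets 4.
- D → Column plays c3 (best of 7, 2, 9); Row gets 9.
Among -1, 0, 4, 9, the best is 9 at D. Subgame-perfect outcome: (D, c3) with payoffs (9, 9).

D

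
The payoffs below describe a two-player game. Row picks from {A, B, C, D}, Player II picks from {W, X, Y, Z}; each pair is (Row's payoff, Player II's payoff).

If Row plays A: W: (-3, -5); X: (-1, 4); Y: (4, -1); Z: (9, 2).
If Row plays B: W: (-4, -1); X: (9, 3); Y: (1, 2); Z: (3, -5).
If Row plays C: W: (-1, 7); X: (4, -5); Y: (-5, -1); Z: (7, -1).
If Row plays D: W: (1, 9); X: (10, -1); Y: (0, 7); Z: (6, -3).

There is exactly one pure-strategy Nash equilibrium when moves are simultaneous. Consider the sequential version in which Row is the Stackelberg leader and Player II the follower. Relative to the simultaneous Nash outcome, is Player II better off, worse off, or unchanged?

worse off

Backward induction with Row moving first.
- A: Player II compares -5, 4, -1, 2 and picks X; Row would get -1.
- B: Player II compares -1, 3, 2, -5 and picks X; Row would get 9.
- C: Player II compares 7, -5, -1, -1 and picks W; Row would get -1.
- D: Player II compares 9, -1, 7, -3 and picks W; Row would get 1.
Among -1, 9, -1, 1, the best is 9 at B. Subgame-perfect outcome: (B, X) with payoffs (9, 3).
For the simultaneous game, intersect best replies.
Row's best replies: W→D; X→D; Y→A; Z→A.
Player II's best replies: A→X; B→X; C→W; D→W.
The unique mutual best reply is (D, W), giving (1, 9).
Player II earns 3 sequentially versus 9 at the Nash outcome: worse off.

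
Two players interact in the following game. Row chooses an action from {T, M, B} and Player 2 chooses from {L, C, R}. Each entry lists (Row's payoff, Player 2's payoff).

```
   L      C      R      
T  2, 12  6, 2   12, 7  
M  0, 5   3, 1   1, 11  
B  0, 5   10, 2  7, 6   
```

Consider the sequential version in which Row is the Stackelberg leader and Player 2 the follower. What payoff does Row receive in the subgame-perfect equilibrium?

Solve by backward induction (Row leads).
- T → Player 2 plays L (best of 12, 2, 7); Row gets 2.
- M → Player 2 plays R (best of 5, 1, 11); Row gets 1.
- B → Player 2 plays R (best of 5, 2, 6); Row gets 7.
Row's induced payoffs are 2, 1, 7, so Row commits to B. Subgame-perfect outcome: (B, R) with payoffs (7, 6).

7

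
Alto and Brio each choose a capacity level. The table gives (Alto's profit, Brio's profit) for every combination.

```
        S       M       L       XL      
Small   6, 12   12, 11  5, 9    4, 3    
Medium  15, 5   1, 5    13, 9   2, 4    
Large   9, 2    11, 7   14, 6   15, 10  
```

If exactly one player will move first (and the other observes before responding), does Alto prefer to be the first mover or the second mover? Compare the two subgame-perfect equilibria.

If Alto leads: Brio's best replies are Small→S, Medium→L, Large→XL; Alto's induced payoffs 6, 13, 15; outcome (Large, XL), payoffs (15, 10).
If Brio leads: Alto's best replies are S→Medium, M→Small, L→Large, XL→Large; Brio's induced payoffs 5, 11, 6, 10; outcome (Small, M), payoffs (12, 11).
Alto gets 15 moving first and 12 moving second, so Alto prefers to move first.

first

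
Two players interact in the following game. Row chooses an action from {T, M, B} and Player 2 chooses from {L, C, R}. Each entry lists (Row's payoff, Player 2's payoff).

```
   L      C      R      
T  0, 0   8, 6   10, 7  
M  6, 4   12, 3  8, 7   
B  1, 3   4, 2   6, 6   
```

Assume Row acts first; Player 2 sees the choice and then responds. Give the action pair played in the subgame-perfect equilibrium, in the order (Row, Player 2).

(T, R)

Work backward from Player 2's decision.
- T: BR = R, leader payoff 10.
- M: BR = R, leader payoff 8.
- B: BR = R, leader payoff 6.
Among 10, 8, 6, the best is 10 at T. Subgame-perfect outcome: (T, R) with payoffs (10, 7).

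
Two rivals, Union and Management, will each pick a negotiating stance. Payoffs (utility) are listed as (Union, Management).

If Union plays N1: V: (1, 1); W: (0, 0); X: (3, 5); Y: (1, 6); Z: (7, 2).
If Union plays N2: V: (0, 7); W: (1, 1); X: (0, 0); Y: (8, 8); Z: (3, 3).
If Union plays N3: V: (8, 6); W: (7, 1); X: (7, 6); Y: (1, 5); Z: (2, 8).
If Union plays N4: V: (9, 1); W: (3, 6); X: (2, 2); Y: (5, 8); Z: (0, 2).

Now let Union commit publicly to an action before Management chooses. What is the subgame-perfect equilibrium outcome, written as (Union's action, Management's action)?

(N2, Y)

Work backward from Management's decision.
- N1 → Management plays Y (best of 1, 0, 5, 6, 2); Union gets 1.
- N2 → Management plays Y (best of 7, 1, 0, 8, 3); Union gets 8.
- N3 → Management plays Z (best of 6, 1, 6, 5, 8); Union gets 2.
- N4 → Management plays Y (best of 1, 6, 2, 8, 2); Union gets 5.
Maximizing over 1, 8, 2, 5, Union chooses N2. Subgame-perfect outcome: (N2, Y) with payoffs (8, 8).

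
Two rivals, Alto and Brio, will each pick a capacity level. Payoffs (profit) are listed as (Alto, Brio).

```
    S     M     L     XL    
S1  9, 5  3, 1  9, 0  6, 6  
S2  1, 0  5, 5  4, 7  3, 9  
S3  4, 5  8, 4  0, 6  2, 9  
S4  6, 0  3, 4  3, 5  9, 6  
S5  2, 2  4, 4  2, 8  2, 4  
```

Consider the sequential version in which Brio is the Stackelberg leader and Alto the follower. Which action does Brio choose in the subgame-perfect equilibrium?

XL

Work backward from Alto's decision.
- S: BR = S1, leader payoff 5.
- M: BR = S3, leader payoff 4.
- L: BR = S1, leader payoff 0.
- XL: BR = S4, leader payoff 6.
Brio's induced payoffs are 5, 4, 0, 6, so Brio commits to XL. Subgame-perfect outcome: (S4, XL) with payoffs (9, 6).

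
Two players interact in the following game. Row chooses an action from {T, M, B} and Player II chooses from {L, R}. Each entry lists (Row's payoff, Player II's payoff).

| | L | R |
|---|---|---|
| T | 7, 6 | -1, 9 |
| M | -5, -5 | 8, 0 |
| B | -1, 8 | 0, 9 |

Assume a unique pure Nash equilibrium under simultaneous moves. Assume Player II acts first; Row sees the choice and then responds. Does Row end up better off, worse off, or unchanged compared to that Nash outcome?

worse off

Backward induction with Player II moving first.
- L: Row compares 7, -5, -1 and picks T; Player II would get 6.
- R: Row compares -1, 8, 0 and picks M; Player II would get 0.
Among 6, 0, the best is 6 at L. Subgame-perfect outcome: (T, L) with payoffs (7, 6).
For the simultaneous game, intersect best replies.
Row's best replies: L→T; R→M.
Player II's best replies: T→R; M→R; B→R.
The unique mutual best reply is (M, R), giving (8, 0).
Row earns 7 sequentially versus 8 at the Nash outcome: worse off.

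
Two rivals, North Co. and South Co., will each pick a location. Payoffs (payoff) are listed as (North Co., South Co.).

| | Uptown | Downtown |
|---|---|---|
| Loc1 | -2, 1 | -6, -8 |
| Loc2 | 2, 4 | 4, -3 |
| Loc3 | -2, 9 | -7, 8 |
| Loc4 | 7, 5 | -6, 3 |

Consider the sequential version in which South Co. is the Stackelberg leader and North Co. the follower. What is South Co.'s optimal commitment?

Backward induction with South Co. moving first.
- Uptown: North Co. compares -2, 2, -2, 7 and picks Loc4; South Co. would get 5.
- Downtown: North Co. compares -6, 4, -7, -6 and picks Loc2; South Co. would get -3.
South Co.'s induced payoffs are 5, -3, so South Co. commits to Uptown. Subgame-perfect outcome: (Loc4, Uptown) with payoffs (7, 5).

Uptown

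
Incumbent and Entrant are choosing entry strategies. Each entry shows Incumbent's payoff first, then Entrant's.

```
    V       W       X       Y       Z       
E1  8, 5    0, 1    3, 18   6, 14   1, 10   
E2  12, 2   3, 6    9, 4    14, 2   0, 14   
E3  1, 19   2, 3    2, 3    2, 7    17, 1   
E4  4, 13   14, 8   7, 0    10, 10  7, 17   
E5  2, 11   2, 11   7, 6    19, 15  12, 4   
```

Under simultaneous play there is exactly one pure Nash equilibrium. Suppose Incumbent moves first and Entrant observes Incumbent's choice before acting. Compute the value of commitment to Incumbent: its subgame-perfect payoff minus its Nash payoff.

0

Entrant best-responds to each possible Incumbent move:
- E1: Entrant compares 5, 1, 18, 14, 10 and picks X; Incumbent would get 3.
- E2: Entrant compares 2, 6, 4, 2, 14 and picks Z; Incumbent would get 0.
- E3: Entrant compares 19, 3, 3, 7, 1 and picks V; Incumbent would get 1.
- E4: Entrant compares 13, 8, 0, 10, 17 and picks Z; Incumbent would get 7.
- E5: Entrant compares 11, 11, 6, 15, 4 and picks Y; Incumbent would get 19.
Among 3, 0, 1, 7, 19, the best is 19 at E5. Subgame-perfect outcome: (E5, Y) with payoffs (19, 15).
For the simultaneous game, intersect best replies.
Incumbent's best replies: V→E2; W→E4; X→E2; Y→E5; Z→E3.
Entrant's best replies: E1→X; E2→Z; E3→V; E4→Z; E5→Y.
The unique mutual best reply is (E5, Y), giving (19, 15).
Incumbent's commitment gain: 19 − 19 = 0.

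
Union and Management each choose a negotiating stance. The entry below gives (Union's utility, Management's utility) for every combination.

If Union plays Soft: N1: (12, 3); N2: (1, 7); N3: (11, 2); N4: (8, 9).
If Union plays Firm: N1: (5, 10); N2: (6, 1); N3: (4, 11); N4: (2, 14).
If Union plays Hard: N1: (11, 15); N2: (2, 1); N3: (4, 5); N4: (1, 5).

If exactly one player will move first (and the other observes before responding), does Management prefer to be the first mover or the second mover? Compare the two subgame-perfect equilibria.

second

If Union leads: Management's best replies are Soft→N4, Firm→N4, Hard→N1; Union's induced payoffs 8, 2, 11; outcome (Hard, N1), payoffs (11, 15).
If Management leads: Union's best replies are N1→Soft, N2→Firm, N3→Soft, N4→Soft; Management's induced payoffs 3, 1, 2, 9; outcome (Soft, N4), payoffs (8, 9).
Management gets 9 moving first and 15 moving second, so Management prefers to move second.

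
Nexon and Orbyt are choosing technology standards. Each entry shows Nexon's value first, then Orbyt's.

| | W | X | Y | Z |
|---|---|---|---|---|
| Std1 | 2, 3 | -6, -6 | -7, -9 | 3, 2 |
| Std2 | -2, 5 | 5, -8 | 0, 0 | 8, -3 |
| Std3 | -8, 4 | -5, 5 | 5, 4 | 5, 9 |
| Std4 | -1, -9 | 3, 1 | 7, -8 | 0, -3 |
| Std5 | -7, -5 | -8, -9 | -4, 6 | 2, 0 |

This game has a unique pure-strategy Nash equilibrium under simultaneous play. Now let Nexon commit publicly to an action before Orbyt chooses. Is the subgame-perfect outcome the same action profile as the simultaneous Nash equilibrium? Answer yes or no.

no

Solve by backward induction (Nexon leads).
- Std1 → Orbyt plays W (best of 3, -6, -9, 2); Nexon gets 2.
- Std2 → Orbyt plays W (best of 5, -8, 0, -3); Nexon gets -2.
- Std3 → Orbyt plays Z (best of 4, 5, 4, 9); Nexon gets 5.
- Std4 → Orbyt plays X (best of -9, 1, -8, -3); Nexon gets 3.
- Std5 → Orbyt plays Y (best of -5, -9, 6, 0); Nexon gets -4.
Maximizing over 2, -2, 5, 3, -4, Nexon chooses Std3. Subgame-perfect outcome: (Std3, Z) with payoffs (5, 9).
Now find the simultaneous Nash equilibrium.
Nexon's best replies: W→Std1; X→Std2; Y→Std4; Z→Std2.
Orbyt's best replies: Std1→W; Std2→W; Std3→Z; Std4→X; Std5→Y.
Only (Std1, W) has each player best-responding; Nash payoffs (2, 3).
Sequential outcome (Std3, Z) differs from the Nash profile (Std1, W).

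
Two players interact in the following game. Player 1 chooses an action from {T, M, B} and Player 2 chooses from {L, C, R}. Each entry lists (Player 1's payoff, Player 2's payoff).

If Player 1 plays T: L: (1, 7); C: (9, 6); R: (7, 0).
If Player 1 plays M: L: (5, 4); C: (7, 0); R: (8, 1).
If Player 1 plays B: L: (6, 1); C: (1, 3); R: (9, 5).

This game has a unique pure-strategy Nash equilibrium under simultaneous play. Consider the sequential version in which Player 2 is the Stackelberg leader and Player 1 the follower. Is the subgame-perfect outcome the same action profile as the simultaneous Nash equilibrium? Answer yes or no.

Solve by backward induction (Player 2 leads).
- L → Player 1 plays B (best of 1, 5, 6); Player 2 gets 1.
- C → Player 1 plays T (best of 9, 7, 1); Player 2 gets 6.
- R → Player 1 plays B (best of 7, 8, 9); Player 2 gets 5.
Among 1, 6, 5, the best is 6 at C. Subgame-perfect outcome: (T, C) with payoffs (9, 6).
For the simultaneous game, intersect best replies.
Player 1's best replies: L→B; C→T; R→B.
Player 2's best replies: T→L; M→L; B→R.
Only (B, R) has each player best-responding; Nash payoffs (9, 5).
Sequential outcome (T, C) differs from the Nash profile (B, R).

no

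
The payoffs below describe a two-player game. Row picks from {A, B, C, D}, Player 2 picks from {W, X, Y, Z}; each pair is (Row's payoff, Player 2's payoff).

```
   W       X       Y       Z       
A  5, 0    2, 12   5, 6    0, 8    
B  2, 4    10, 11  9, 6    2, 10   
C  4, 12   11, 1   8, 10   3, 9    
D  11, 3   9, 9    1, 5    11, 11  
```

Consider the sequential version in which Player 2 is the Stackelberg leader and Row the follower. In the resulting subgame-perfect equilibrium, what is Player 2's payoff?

Solve by backward induction (Player 2 leads).
- W → Row plays D (best of 5, 2, 4, 11); Player 2 gets 3.
- X → Row plays C (best of 2, 10, 11, 9); Player 2 gets 1.
- Y → Row plays B (best of 5, 9, 8, 1); Player 2 gets 6.
- Z → Row plays D (best of 0, 2, 3, 11); Player 2 gets 11.
Player 2's induced payoffs are 3, 1, 6, 11, so Player 2 commits to Z. Subgame-perfect outcome: (D, Z) with payoffs (11, 11).

11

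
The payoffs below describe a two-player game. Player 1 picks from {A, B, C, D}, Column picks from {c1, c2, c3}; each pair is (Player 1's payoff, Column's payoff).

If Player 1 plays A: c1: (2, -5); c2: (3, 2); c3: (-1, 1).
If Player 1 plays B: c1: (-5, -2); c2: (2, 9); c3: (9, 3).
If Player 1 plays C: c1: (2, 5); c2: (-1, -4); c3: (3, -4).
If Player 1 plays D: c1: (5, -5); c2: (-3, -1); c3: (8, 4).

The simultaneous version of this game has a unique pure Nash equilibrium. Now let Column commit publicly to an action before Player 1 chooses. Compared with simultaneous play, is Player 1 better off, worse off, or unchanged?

better off

Work backward from Player 1's decision.
- c1: BR = D, leader payoff -5.
- c2: BR = A, leader payoff 2.
- c3: BR = B, leader payoff 3.
Maximizing over -5, 2, 3, Column chooses c3. Subgame-perfect outcome: (B, c3) with payoffs (9, 3).
Under simultaneous play:
Player 1's best replies: c1→D; c2→A; c3→B.
Column's best replies: A→c2; B→c2; C→c1; D→c3.
Only (A, c2) has each player best-responding; Nash payoffs (3, 2).
Player 1 earns 9 sequentially versus 3 at the Nash outcome: better off.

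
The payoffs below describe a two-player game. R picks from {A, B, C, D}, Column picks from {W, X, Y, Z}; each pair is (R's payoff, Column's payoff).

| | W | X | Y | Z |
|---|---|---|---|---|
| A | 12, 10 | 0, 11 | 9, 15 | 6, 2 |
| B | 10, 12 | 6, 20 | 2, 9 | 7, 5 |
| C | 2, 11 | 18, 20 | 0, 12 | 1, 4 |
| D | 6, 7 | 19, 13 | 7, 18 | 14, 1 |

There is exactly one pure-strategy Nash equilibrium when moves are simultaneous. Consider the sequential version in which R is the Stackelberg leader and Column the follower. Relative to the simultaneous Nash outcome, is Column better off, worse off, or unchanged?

Solve by backward induction (R leads).
- A: BR = Y, leader payoff 9.
- B: BR = X, leader payoff 6.
- C: BR = X, leader payoff 18.
- D: BR = Y, leader payoff 7.
R's induced payoffs are 9, 6, 18, 7, so R commits to C. Subgame-perfect outcome: (C, X) with payoffs (18, 20).
For the simultaneous game, intersect best replies.
R's best replies: W→A; X→D; Y→A; Z→D.
Column's best replies: A→Y; B→X; C→X; D→Y.
The unique mutual best reply is (A, Y), giving (9, 15).
Column earns 20 sequentially versus 15 at the Nash outcome: better off.

better off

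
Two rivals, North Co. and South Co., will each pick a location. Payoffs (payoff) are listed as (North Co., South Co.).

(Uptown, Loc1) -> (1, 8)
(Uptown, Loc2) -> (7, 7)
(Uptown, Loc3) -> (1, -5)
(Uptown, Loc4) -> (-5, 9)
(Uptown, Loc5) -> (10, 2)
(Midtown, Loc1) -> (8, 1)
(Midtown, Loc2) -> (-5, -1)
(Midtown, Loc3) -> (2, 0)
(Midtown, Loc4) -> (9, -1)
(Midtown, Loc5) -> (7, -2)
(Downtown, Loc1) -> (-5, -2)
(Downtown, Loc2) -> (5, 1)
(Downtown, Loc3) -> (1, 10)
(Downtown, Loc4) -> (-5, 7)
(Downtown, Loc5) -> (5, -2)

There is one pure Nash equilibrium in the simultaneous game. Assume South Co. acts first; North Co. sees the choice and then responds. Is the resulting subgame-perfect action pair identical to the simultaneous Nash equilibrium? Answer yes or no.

no

Backward induction with South Co. moving first.
- Loc1: North Co. compares 1, 8, -5 and picks Midtown; South Co. would get 1.
- Loc2: North Co. compares 7, -5, 5 and picks Uptown; South Co. would get 7.
- Loc3: North Co. compares 1, 2, 1 and picks Midtown; South Co. would get 0.
- Loc4: North Co. compares -5, 9, -5 and picks Midtown; South Co. would get -1.
- Loc5: North Co. compares 10, 7, 5 and picks Uptown; South Co. would get 2.
Among 1, 7, 0, -1, 2, the best is 7 at Loc2. Subgame-perfect outcome: (Uptown, Loc2) with payoffs (7, 7).
Now find the simultaneous Nash equilibrium.
North Co.'s best replies: Loc1→Midtown; Loc2→Uptown; Loc3→Midtown; Loc4→Midtown; Loc5→Uptown.
South Co.'s best replies: Uptown→Loc4; Midtown→Loc1; Downtown→Loc3.
The unique mutual best reply is (Midtown, Loc1), giving (8, 1).
Sequential outcome (Uptown, Loc2) differs from the Nash profile (Midtown, Loc1).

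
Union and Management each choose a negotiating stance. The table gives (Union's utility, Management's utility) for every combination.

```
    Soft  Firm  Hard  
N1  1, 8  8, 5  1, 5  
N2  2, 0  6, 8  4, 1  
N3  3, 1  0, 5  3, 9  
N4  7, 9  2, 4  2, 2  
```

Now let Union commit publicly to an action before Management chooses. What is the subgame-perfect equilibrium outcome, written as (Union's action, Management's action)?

(N4, Soft)

Solve by backward induction (Union leads).
- N1 → Management plays Soft (best of 8, 5, 5); Union gets 1.
- N2 → Management plays Firm (best of 0, 8, 1); Union gets 6.
- N3 → Management plays Hard (best of 1, 5, 9); Union gets 3.
- N4 → Management plays Soft (best of 9, 4, 2); Union gets 7.
Union's induced payoffs are 1, 6, 3, 7, so Union commits to N4. Subgame-perfect outcome: (N4, Soft) with payoffs (7, 9).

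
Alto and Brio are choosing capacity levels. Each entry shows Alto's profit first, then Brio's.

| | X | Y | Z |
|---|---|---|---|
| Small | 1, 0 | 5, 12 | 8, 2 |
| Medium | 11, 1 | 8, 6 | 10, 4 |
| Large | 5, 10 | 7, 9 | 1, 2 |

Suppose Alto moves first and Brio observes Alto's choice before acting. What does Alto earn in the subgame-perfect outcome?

Work backward from Brio's decision.
- Small: Brio compares 0, 12, 2 and picks Y; Alto would get 5.
- Medium: Brio compares 1, 6, 4 and picks Y; Alto would get 8.
- Large: Brio compares 10, 9, 2 and picks X; Alto would get 5.
Alto's induced payoffs are 5, 8, 5, so Alto commits to Medium. Subgame-perfect outcome: (Medium, Y) with payoffs (8, 6).

8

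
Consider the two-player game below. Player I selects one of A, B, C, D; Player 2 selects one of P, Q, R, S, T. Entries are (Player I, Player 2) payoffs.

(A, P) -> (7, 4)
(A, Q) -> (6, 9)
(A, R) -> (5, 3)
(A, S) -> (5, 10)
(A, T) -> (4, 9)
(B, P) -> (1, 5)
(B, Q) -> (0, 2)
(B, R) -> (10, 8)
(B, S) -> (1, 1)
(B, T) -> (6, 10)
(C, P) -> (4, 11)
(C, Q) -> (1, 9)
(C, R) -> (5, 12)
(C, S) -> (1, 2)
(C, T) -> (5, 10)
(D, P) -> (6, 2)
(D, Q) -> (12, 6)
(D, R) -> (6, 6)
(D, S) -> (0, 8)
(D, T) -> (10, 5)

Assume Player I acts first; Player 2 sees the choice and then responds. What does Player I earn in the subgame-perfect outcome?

Solve by backward induction (Player I leads).
- A → Player 2 plays S (best of 4, 9, 3, 10, 9); Player I gets 5.
- B → Player 2 plays T (best of 5, 2, 8, 1, 10); Player I gets 6.
- C → Player 2 plays R (best of 11, 9, 12, 2, 10); Player I gets 5.
- D → Player 2 plays S (best of 2, 6, 6, 8, 5); Player I gets 0.
Player I's induced payoffs are 5, 6, 5, 0, so Player I commits to B. Subgame-perfect outcome: (B, T) with payoffs (6, 10).

6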